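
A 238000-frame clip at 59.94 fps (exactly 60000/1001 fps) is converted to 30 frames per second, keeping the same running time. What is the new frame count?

Target frames = source frames × (target rate / source rate) = 238000 × (30)/(60000/1001) = 238000 × 1001/2000 = 119119.

119119 frames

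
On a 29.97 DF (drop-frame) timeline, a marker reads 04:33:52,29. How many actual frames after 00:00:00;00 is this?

492497

As if non-drop at 30 labels/s: (4 × 3600 + 33 × 60 + 52) × 30 + 29 = 492989.
Minute boundaries passed: 273; those not divisible by 10: 273 − 27 = 246; dropped labels = 2 × 246 = 492.
Actual frame index = 492989 − 492 = 492497.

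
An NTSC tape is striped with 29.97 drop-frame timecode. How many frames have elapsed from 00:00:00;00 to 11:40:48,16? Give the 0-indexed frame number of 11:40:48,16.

Complete 10-minute blocks: 70, each 17982 frames → 1258740.
Remaining 0 whole minutes in the current block: 0 frames.
Within the current minute: 48 × 30 + 16 = 1456. Total = 1258740 + 0 + 1456 = 1260196.

1260196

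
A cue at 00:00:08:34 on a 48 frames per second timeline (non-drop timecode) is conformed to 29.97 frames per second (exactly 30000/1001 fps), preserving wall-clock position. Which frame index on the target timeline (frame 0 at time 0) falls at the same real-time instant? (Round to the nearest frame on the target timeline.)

Source frame index: (0×3600 + 0×60 + 8) × 48 + 34 = 418.
Real time: 418 / (48) = 209/24 s.
Target frame: (209/24) × (30000/1001) = 23750/91 ≈ 260.989 → 261.

frame 261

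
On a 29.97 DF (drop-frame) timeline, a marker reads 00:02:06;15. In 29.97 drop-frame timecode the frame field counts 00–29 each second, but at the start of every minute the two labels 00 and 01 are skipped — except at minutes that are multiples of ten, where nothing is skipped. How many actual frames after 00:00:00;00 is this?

As if non-drop at 30 labels/s: (0 × 3600 + 2 × 60 + 6) × 30 + 15 = 3795.
Minute boundaries passed: 2; those not divisible by 10: 2 − 0 = 2; dropped labels = 2 × 2 = 4.
Actual frame index = 3795 − 4 = 3791.

3791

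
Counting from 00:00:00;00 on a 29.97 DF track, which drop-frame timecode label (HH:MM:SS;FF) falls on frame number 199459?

01:50:55;07

Each 10-minute DF block holds 10 × 60 × 30 − 9 × 2 = 17982 frames. 199459 ÷ 17982 → 11 full blocks, remainder 1657.
Within the partial block the first minute is 1800 frames and each further minute 1798, so 0 further minute boundaries passed. Total skipped labels = 18 × 11 + 2 × 0 = 198.
Non-drop label index = 199459 + 198 = 199657; at 30 labels/s that is 01:50:55:07, i.e. DF 01:50:55;07.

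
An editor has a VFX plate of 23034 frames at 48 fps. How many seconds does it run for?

479.875 seconds

Running time = 23034 / (48) = 479.875 s.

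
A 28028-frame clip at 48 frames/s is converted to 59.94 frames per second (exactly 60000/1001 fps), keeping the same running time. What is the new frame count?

Target frames = source frames × (target rate / source rate) = 28028 × (60000/1001)/(48) = 28028 × 1250/1001 = 35000.

35000 frames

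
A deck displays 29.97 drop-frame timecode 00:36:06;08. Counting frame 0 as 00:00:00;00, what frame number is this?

Complete 10-minute blocks: 3, each 17982 frames → 53946.
Remaining 6 whole minutes in the current block: 1800 + 5 × 1798 = 10790 frames.
Within the current minute: 6 × 30 + 8 − 2 = 186 (labels ;00/;01 skipped at this minute). Total = 53946 + 10790 + 186 = 64922.

64922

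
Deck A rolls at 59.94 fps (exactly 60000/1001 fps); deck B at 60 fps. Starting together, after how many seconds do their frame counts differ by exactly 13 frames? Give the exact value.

The gap grows by |60 − 60000/1001| = 60/1001 frames per second.
Time for a 13-frame gap: 13 ÷ (60/1001) = 13013/60 s.

13013/60 seconds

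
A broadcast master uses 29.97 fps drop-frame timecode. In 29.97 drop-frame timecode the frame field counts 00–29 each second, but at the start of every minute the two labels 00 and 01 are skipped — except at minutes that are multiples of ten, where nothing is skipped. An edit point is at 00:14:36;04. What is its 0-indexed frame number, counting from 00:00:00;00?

Complete 10-minute blocks: 1, each 17982 frames → 17982.
Remaining 4 whole minutes in the current block: 1800 + 3 × 1798 = 7194 frames.
Within the current minute: 36 × 30 + 4 − 2 = 1082 (labels ;00/;01 skipped at this minute). Total = 17982 + 7194 + 1082 = 26258.

26258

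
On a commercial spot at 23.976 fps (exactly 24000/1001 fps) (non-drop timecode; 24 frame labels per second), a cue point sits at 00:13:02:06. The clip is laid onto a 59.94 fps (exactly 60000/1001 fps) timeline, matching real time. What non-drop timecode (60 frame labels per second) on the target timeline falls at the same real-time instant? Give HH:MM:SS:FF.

00:13:02:15

Source frame index: (0×3600 + 13×60 + 2) × 24 + 6 = 18774.
Real time: 18774 / (24000/1001) = 3132129/4000 s.
Target frame: (3132129/4000) × (60000/1001) = 46935.
At 60 labels/s: frame 46935 → 00:13:02:15.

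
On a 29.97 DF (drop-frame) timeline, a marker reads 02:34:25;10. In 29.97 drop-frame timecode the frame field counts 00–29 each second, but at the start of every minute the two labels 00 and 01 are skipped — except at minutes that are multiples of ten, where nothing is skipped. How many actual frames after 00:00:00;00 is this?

As if non-drop at 30 labels/s: (2 × 3600 + 34 × 60 + 25) × 30 + 10 = 277960.
Minute boundaries passed: 154; those not divisible by 10: 154 − 15 = 139; dropped labels = 2 × 139 = 278.
Actual frame index = 277960 − 278 = 277682.

277682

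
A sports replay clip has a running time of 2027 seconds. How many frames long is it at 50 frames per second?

101350 frames

Frames = 2027 × 50 = 101350.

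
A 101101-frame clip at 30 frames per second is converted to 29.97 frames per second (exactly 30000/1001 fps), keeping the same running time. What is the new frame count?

Target frames = source frames × (target rate / source rate) = 101101 × (30000/1001)/(30) = 101101 × 1000/1001 = 101000.

101000 frames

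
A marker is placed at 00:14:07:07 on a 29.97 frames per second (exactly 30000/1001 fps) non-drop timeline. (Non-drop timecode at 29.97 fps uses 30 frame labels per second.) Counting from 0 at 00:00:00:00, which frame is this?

frame 25417

Total seconds to the label: (0 × 3600 + 14 × 60 + 7) = 847.
Frame index = 847 × 30 + 7 = 25417.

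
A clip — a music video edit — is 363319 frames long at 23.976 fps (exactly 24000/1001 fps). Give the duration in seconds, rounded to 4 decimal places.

15153.4300 seconds

Running time = 363319 × 1001/24000 = 363682319/24000 s ≈ 15153.4300 s.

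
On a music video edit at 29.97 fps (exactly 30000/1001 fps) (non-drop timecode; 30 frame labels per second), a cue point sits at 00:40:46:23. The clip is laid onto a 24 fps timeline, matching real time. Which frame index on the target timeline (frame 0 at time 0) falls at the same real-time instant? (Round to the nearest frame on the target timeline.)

frame 58781

Source frame index: (0×3600 + 40×60 + 46) × 30 + 23 = 73403.
Real time: 73403 / (30000/1001) = 73476403/30000 s.
Target frame: (73476403/30000) × (24) = 73476403/1250 ≈ 58781.122 → 58781.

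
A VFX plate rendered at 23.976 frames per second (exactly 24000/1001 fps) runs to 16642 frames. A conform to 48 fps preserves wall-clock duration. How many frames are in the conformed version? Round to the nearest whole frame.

Frames at target rate = 16642 × (48) / (24000/1001) = 8329321/250 ≈ 33317.284.
Nearest whole frame: 33317.

33317 frames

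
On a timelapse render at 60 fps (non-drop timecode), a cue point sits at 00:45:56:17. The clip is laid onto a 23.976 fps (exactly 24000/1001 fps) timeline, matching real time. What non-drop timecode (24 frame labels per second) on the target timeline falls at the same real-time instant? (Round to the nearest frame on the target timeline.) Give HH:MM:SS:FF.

Source frame index: (0×3600 + 45×60 + 56) × 60 + 17 = 165377.
Real time: 165377 / (60) = 165377/60 s.
Target frame: (165377/60) × (24000/1001) = 66150800/1001 ≈ 66084.715 → 66085.
At 24 labels/s: frame 66085 → 00:45:53:13.

00:45:53:13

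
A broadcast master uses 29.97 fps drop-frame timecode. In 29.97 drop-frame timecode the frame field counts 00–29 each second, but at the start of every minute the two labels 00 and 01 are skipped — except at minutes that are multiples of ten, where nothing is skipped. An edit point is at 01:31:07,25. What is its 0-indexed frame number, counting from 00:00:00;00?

163871

As if non-drop at 30 labels/s: (1 × 3600 + 31 × 60 + 7) × 30 + 25 = 164035.
Minute boundaries passed: 91; those not divisible by 10: 91 − 9 = 82; dropped labels = 2 × 82 = 164.
Actual frame index = 164035 − 164 = 163871.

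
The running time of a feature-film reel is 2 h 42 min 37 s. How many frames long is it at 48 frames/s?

2 h 42 min 37 s = 9757 s.
Frames = 9757 × 48 = 468336.

468336 frames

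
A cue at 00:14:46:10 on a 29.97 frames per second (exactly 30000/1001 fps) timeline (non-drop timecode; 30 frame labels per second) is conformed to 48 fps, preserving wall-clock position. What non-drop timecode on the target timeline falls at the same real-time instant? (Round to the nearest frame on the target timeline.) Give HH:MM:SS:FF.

Source frame index: (0×3600 + 14×60 + 46) × 30 + 10 = 26590.
Real time: 26590 / (30000/1001) = 2661659/3000 s.
Target frame: (2661659/3000) × (48) = 5323318/125 ≈ 42586.544 → 42587.
At 48 labels/s: frame 42587 → 00:14:47:11.

00:14:47:11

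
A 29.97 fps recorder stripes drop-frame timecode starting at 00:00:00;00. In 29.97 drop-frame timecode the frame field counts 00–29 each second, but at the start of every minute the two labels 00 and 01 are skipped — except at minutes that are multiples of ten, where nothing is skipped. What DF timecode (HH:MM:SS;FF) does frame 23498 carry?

00:13:04;02

Ten DF minutes hold 17982 frames, so frame 23498 lies in block 1 (frames 17982–35963) with 5516 frames into that block.
The block's first minute is 1800 frames and the rest 1798 each; 5516 frames reaches minute 3, so 1 × 18 + 3 × 2 = 24 labels have been skipped so far.
Adding those back, label number 23498 + 24 = 23522 at 30 labels/s is 784 s + 2 f = 0 h 13 min 4 s frame 2, i.e. 00:13:04;02.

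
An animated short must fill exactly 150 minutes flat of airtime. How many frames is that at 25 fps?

150 min = 9000 s.
Frames = 9000 × 25 = 225000.

225000 frames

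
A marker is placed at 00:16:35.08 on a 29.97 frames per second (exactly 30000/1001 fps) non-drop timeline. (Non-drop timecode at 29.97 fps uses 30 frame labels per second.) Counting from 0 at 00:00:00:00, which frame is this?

29858

Total seconds to the label: (0 × 3600 + 16 × 60 + 35) = 995.
Frame index = 995 × 30 + 8 = 29858.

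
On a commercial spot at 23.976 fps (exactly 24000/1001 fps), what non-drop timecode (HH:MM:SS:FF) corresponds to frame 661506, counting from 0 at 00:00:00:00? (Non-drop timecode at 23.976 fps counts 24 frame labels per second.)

07:39:22:18

661506 ÷ 24 = 27562 full seconds, remainder 18 frames.
27562 s = 7 h 39 min 22 s.
Timecode: 07:39:22:18.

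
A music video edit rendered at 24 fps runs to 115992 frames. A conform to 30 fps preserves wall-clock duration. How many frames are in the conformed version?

144990 frames

Target frames = source frames × (target rate / source rate) = 115992 × (30)/(24) = 115992 × 5/4 = 144990.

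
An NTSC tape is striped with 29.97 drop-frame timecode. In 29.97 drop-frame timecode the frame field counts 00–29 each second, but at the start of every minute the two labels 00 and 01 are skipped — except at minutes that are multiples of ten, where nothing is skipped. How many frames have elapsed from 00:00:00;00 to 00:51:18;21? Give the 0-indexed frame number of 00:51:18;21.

92269

As if non-drop at 30 labels/s: (0 × 3600 + 51 × 60 + 18) × 30 + 21 = 92361.
Minute boundaries passed: 51; those not divisible by 10: 51 − 5 = 46; dropped labels = 2 × 46 = 92.
Actual frame index = 92361 − 92 = 92269.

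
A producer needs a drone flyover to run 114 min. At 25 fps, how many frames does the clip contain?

171000 frames

114 min = 6840 s.
Frames = 6840 × 25 = 171000.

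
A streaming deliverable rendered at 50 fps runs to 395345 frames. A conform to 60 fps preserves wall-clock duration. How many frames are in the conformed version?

474414 frames

Target frames = source frames × (target rate / source rate) = 395345 × (60)/(50) = 395345 × 6/5 = 474414.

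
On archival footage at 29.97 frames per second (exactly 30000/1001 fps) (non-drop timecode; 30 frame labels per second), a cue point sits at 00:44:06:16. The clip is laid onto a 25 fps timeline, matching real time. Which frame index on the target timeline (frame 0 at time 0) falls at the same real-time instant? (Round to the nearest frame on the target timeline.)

frame 66229

Source frame index: (0×3600 + 44×60 + 6) × 30 + 16 = 79396.
Real time: 79396 / (30000/1001) = 19868849/7500 s.
Target frame: (19868849/7500) × (25) = 19868849/300 ≈ 66229.497 → 66229.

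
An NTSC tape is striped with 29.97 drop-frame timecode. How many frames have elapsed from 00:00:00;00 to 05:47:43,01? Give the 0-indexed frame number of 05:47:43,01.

Complete 10-minute blocks: 34, each 17982 frames → 611388.
Remaining 7 whole minutes in the current block: 1800 + 6 × 1798 = 12588 frames.
Within the current minute: 43 × 30 + 1 − 2 = 1289 (labels ;00/;01 skipped at this minute). Total = 611388 + 12588 + 1289 = 625265.

625265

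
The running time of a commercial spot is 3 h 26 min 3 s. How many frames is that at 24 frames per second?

296712 frames

3 h 26 min 3 s = 12363 s.
Frames = 12363 × 24 = 296712.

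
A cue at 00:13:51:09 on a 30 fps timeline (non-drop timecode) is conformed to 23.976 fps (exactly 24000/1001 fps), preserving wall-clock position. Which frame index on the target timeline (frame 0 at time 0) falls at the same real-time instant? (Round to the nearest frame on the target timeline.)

frame 19931

Source frame index: (0×3600 + 13×60 + 51) × 30 + 9 = 24939.
Real time: 24939 / (30) = 8313/10 s.
Target frame: (8313/10) × (24000/1001) = 19951200/1001 ≈ 19931.269 → 19931.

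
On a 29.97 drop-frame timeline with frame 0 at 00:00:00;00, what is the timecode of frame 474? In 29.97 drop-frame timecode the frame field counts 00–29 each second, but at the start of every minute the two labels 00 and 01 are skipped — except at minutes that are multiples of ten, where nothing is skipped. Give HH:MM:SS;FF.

Each 10-minute DF block holds 10 × 60 × 30 − 9 × 2 = 17982 frames. 474 ÷ 17982 → 0 full blocks, remainder 474.
Within the partial block the first minute is 1800 frames and each further minute 1798, so 0 further minute boundaries passed. Total skipped labels = 18 × 0 + 2 × 0 = 0.
Non-drop label index = 474 + 0 = 474; at 30 labels/s that is 00:00:15:24, i.e. DF 00:00:15;24.

00:00:15;24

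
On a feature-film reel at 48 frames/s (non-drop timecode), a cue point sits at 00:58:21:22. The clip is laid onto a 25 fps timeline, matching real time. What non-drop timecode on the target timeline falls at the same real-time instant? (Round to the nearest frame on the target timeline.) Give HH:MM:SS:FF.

Source frame index: (0×3600 + 58×60 + 21) × 48 + 22 = 168070.
Real time: 168070 / (48) = 84035/24 s.
Target frame: (84035/24) × (25) = 2100875/24 ≈ 87536.458 → 87536.
At 25 labels/s: frame 87536 → 00:58:21:11.

00:58:21:11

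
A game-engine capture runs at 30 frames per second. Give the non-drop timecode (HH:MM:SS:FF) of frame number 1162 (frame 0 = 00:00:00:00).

00:00:38:22

1162 ÷ 30 = 38 full seconds, remainder 22 frames.
38 s = 0 h 0 min 38 s.
Timecode: 00:00:38:22.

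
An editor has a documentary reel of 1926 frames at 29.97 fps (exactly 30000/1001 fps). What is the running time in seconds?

Running time = 1926 / (30000/1001) = 64.2642 s.

64.2642 seconds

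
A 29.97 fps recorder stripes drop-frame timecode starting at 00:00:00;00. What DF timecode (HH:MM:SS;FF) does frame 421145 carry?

Ten DF minutes hold 17982 frames, so frame 421145 lies in block 23 (frames 413586–431567) with 7559 frames into that block.
The block's first minute is 1800 frames and the rest 1798 each; 7559 frames reaches minute 4, so 23 × 18 + 4 × 2 = 422 labels have been skipped so far.
Adding those back, label number 421145 + 422 = 421567 at 30 labels/s is 14052 s + 7 f = 3 h 54 min 12 s frame 7, i.e. 03:54:12;07.

03:54:12;07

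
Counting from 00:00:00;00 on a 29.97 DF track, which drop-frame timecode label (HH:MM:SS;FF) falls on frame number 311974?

02:53:29;16

Ten DF minutes hold 17982 frames, so frame 311974 lies in block 17 (frames 305694–323675) with 6280 frames into that block.
The block's first minute is 1800 frames and the rest 1798 each; 6280 frames reaches minute 3, so 17 × 18 + 3 × 2 = 312 labels have been skipped so far.
Adding those back, label number 311974 + 312 = 312286 at 30 labels/s is 10409 s + 16 f = 2 h 53 min 29 s frame 16, i.e. 02:53:29;16.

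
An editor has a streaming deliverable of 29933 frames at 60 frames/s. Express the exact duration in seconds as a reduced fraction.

Running time = 29933 ÷ (60) = 29933 × 1/60 = 29933/60 s.

29933/60 seconds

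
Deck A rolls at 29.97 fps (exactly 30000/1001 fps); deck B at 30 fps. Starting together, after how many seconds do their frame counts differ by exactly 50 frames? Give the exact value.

The gap grows by |30 − 30000/1001| = 30/1001 frames per second.
Time for a 50-frame gap: 50 ÷ (30/1001) = 5005/3 s.

5005/3 seconds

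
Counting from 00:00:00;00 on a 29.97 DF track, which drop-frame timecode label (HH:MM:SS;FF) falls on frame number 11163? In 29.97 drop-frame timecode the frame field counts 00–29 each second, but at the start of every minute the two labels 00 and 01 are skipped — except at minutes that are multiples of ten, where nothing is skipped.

00:06:12;15

Ten DF minutes hold 17982 frames, so frame 11163 lies in block 0 (frames 0–17981) with 11163 frames into that block.
The block's first minute is 1800 frames and the rest 1798 each; 11163 frames reaches minute 6, so 0 × 18 + 6 × 2 = 12 labels have been skipped so far.
Adding those back, label number 11163 + 12 = 11175 at 30 labels/s is 372 s + 15 f = 0 h 6 min 12 s frame 15, i.e. 00:06:12;15.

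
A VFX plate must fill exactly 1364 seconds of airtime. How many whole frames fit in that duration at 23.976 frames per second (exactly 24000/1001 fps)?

Frames = 1364 × 24000/1001 = 2976000/91 ≈ 32703.2967.
Complete frames: 32703.

32703 frames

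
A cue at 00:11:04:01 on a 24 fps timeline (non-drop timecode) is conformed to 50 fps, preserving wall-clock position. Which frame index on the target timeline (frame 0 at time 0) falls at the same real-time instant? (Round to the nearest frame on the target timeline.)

Source frame index: (0×3600 + 11×60 + 4) × 24 + 1 = 15937.
Real time: 15937 / (24) = 15937/24 s.
Target frame: (15937/24) × (50) = 398425/12 ≈ 33202.083 → 33202.

frame 33202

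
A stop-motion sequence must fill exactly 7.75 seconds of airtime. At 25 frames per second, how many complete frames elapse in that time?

193 frames

Frames = 7.75 × 25 = 775/4 ≈ 193.7500.
Complete frames: 193.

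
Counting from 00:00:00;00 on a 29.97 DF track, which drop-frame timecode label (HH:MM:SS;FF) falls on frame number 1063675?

Each 10-minute DF block holds 10 × 60 × 30 − 9 × 2 = 17982 frames. 1063675 ÷ 17982 → 59 full blocks, remainder 2737.
Within the partial block the first minute is 1800 frames and each further minute 1798, so 1 further minute boundary passed. Total skipped labels = 18 × 59 + 2 × 1 = 1064.
Non-drop label index = 1063675 + 1064 = 1064739; at 30 labels/s that is 09:51:31:09, i.e. DF 09:51:31;09.

09:51:31;09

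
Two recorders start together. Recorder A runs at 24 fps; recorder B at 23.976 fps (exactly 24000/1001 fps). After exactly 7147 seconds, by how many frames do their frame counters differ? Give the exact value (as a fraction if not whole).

A emits 24 × 7147 = 171528 frames; B emits 24000/1001 × 7147 = 24504000/143.
Difference = 24504/143 frames (≈ 171.3566); B is behind A.

24504/143 frames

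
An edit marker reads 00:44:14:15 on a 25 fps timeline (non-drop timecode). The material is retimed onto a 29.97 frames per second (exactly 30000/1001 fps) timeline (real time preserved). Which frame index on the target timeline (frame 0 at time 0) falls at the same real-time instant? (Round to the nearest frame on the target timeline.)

frame 79558

Source frame index: (0×3600 + 44×60 + 14) × 25 + 15 = 66365.
Real time: 66365 / (25) = 13273/5 s.
Target frame: (13273/5) × (30000/1001) = 6126000/77 ≈ 79558.442 → 79558.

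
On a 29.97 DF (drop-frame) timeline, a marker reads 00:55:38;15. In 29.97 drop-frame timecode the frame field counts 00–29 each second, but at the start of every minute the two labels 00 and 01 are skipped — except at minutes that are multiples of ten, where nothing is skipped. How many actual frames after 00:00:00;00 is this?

100055

As if non-drop at 30 labels/s: (0 × 3600 + 55 × 60 + 38) × 30 + 15 = 100155.
Minute boundaries passed: 55; those not divisible by 10: 55 − 5 = 50; dropped labels = 2 × 50 = 100.
Actual frame index = 100155 − 100 = 100055.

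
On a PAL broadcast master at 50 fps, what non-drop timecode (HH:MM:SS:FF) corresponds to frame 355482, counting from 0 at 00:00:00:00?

01:58:29:32

355482 ÷ 50 = 7109 full seconds, remainder 32 frames.
7109 s = 1 h 58 min 29 s.
Timecode: 01:58:29:32.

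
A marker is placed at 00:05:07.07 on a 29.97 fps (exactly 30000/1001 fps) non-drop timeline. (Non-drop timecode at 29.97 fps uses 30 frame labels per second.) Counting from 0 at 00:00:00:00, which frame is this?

Total seconds to the label: (0 × 3600 + 5 × 60 + 7) = 307.
Frame index = 307 × 30 + 7 = 9217.

frame 9217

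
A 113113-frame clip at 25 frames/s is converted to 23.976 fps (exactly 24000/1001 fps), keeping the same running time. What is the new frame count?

108480 frames

Target frames = source frames × (target rate / source rate) = 113113 × (24000/1001)/(25) = 113113 × 960/1001 = 108480.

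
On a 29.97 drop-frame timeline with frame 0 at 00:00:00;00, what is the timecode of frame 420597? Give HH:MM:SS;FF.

03:53:53;27

Each 10-minute DF block holds 10 × 60 × 30 − 9 × 2 = 17982 frames. 420597 ÷ 17982 → 23 full blocks, remainder 7011.
Within the partial block the first minute is 1800 frames and each further minute 1798, so 3 further minute boundaries passed. Total skipped labels = 18 × 23 + 2 × 3 = 420.
Non-drop label index = 420597 + 420 = 421017; at 30 labels/s that is 03:53:53:27, i.e. DF 03:53:53;27.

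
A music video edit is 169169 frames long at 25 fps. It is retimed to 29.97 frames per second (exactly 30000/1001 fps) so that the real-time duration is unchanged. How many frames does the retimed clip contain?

Target frames = source frames × (target rate / source rate) = 169169 × (30000/1001)/(25) = 169169 × 1200/1001 = 202800.

202800 frames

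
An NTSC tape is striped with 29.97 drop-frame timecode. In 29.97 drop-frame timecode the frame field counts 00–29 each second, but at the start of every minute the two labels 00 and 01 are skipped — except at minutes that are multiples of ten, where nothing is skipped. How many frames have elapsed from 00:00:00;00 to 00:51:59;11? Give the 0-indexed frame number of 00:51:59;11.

93489

As if non-drop at 30 labels/s: (0 × 3600 + 51 × 60 + 59) × 30 + 11 = 93581.
Minute boundaries passed: 51; those not divisible by 10: 51 − 5 = 46; dropped labels = 2 × 46 = 92.
Actual frame index = 93581 − 92 = 93489.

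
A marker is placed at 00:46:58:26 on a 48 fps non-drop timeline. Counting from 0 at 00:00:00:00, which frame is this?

frame 135290

Total seconds to the label: (0 × 3600 + 46 × 60 + 58) = 2818.
Frame index = 2818 × 48 + 26 = 135290.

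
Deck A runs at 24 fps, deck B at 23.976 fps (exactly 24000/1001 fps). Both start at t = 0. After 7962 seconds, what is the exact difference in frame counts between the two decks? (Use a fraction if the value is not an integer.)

A emits 24 × 7962 = 191088 frames; B emits 24000/1001 × 7962 = 191088000/1001.
Difference = 191088/1001 frames (≈ 190.8971); B is behind A.

191088/1001 frames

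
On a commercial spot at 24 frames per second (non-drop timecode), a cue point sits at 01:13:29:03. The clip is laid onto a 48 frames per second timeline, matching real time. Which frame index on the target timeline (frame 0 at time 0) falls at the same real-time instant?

frame 211638

Source frame index: (1×3600 + 13×60 + 29) × 24 + 3 = 105819.
Real time: 105819 / (24) = 35273/8 s.
Target frame: (35273/8) × (48) = 211638.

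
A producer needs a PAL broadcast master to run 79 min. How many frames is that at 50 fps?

79 min = 4740 s.
Frames = 4740 × 50 = 237000.

237000 frames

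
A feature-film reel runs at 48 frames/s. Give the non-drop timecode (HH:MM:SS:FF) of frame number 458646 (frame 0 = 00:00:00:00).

02:39:15:06

458646 ÷ 48 = 9555 full seconds, remainder 6 frames.
9555 s = 2 h 39 min 15 s.
Timecode: 02:39:15:06.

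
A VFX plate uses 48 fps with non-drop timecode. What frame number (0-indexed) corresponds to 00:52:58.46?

Total seconds to the label: (0 × 3600 + 52 × 60 + 58) = 3178.
Frame index = 3178 × 48 + 46 = 152590.

152590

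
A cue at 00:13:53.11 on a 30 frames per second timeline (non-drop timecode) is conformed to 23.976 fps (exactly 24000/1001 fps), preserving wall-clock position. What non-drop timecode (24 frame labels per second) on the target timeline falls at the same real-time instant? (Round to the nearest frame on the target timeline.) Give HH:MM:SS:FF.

Source frame index: (0×3600 + 13×60 + 53) × 30 + 11 = 25001.
Real time: 25001 / (30) = 25001/30 s.
Target frame: (25001/30) × (24000/1001) = 20000800/1001 ≈ 19980.819 → 19981.
At 24 labels/s: frame 19981 → 00:13:52:13.

00:13:52:13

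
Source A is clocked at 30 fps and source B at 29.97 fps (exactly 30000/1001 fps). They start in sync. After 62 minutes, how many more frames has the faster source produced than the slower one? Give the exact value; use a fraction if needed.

62 min = 3720 s.
A emits 30 × 3720 = 111600 frames; B emits 30000/1001 × 3720 = 111600000/1001.
Difference = 111600/1001 frames (≈ 111.4885); B is behind A.

111600/1001 frames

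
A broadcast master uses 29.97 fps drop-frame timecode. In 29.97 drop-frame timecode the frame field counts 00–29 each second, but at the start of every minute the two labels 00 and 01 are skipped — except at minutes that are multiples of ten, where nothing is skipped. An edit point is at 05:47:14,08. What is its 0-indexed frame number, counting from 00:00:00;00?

624402

As if non-drop at 30 labels/s: (5 × 3600 + 47 × 60 + 14) × 30 + 8 = 625028.
Minute boundaries passed: 347; those not divisible by 10: 347 − 34 = 313; dropped labels = 2 × 313 = 626.
Actual frame index = 625028 − 626 = 624402.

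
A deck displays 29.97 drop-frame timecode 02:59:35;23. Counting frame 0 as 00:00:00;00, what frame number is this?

As if non-drop at 30 labels/s: (2 × 3600 + 59 × 60 + 35) × 30 + 23 = 323273.
Minute boundaries passed: 179; those not divisible by 10: 179 − 17 = 162; dropped labels = 2 × 162 = 324.
Actual frame index = 323273 − 324 = 322949.

322949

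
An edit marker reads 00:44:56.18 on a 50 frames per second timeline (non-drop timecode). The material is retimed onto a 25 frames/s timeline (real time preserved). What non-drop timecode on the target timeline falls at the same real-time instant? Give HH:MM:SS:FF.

00:44:56:09

Source frame index: (0×3600 + 44×60 + 56) × 50 + 18 = 134818.
Real time: 134818 / (50) = 67409/25 s.
Target frame: (67409/25) × (25) = 67409.
At 25 labels/s: frame 67409 → 00:44:56:09.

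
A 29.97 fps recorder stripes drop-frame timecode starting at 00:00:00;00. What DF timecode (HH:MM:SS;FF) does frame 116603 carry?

01:04:50;19

Ten DF minutes hold 17982 frames, so frame 116603 lies in block 6 (frames 107892–125873) with 8711 frames into that block.
The block's first minute is 1800 frames and the rest 1798 each; 8711 frames reaches minute 4, so 6 × 18 + 4 × 2 = 116 labels have been skipped so far.
Adding those back, label number 116603 + 116 = 116719 at 30 labels/s is 3890 s + 19 f = 1 h 4 min 50 s frame 19, i.e. 01:04:50;19.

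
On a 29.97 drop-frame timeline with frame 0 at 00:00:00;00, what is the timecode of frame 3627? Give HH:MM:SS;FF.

Each 10-minute DF block holds 10 × 60 × 30 − 9 × 2 = 17982 frames. 3627 ÷ 17982 → 0 full blocks, remainder 3627.
Within the partial block the first minute is 1800 frames and each further minute 1798, so 2 further minute boundaries passed. Total skipped labels = 18 × 0 + 2 × 2 = 4.
Non-drop label index = 3627 + 4 = 3631; at 30 labels/s that is 00:02:01:01, i.e. DF 00:02:01;01.

00:02:01;01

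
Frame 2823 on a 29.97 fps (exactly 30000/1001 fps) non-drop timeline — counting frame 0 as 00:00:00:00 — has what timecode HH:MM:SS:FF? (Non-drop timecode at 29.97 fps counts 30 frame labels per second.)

00:01:34:03

2823 ÷ 30 = 94 full seconds, remainder 3 frames.
94 s = 0 h 1 min 34 s.
Timecode: 00:01:34:03.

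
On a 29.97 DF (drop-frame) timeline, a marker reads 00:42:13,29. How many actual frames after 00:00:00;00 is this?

Complete 10-minute blocks: 4, each 17982 frames → 71928.
Remaining 2 whole minutes in the current block: 1800 + 1 × 1798 = 3598 frames.
Within the current minute: 13 × 30 + 29 − 2 = 417 (labels ;00/;01 skipped at this minute). Total = 71928 + 3598 + 417 = 75943.

75943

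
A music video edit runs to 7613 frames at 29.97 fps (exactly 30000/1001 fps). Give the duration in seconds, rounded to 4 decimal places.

254.0204 seconds

Running time = 7613 × 1001/30000 = 7620613/30000 s ≈ 254.0204 s.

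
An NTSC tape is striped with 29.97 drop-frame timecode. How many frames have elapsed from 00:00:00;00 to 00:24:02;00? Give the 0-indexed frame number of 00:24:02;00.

Complete 10-minute blocks: 2, each 17982 frames → 35964.
Remaining 4 whole minutes in the current block: 1800 + 3 × 1798 = 7194 frames.
Within the current minute: 2 × 30 + 0 − 2 = 58 (labels ;00/;01 skipped at this minute). Total = 35964 + 7194 + 58 = 43216.

43216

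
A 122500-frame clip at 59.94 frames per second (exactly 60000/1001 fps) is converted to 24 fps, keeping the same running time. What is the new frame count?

49049 frames

Target frames = source frames × (target rate / source rate) = 122500 × (24)/(60000/1001) = 122500 × 1001/2500 = 49049.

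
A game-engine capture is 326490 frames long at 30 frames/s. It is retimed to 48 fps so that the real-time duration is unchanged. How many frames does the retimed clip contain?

Target frames = source frames × (target rate / source rate) = 326490 × (48)/(30) = 326490 × 8/5 = 522384.

522384 frames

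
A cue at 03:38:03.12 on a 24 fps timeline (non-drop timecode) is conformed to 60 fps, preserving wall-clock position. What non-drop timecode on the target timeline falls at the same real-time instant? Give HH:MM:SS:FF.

03:38:03:30

Source frame index: (3×3600 + 38×60 + 3) × 24 + 12 = 314004.
Real time: 314004 / (24) = 26167/2 s.
Target frame: (26167/2) × (60) = 785010.
At 60 labels/s: frame 785010 → 03:38:03:30.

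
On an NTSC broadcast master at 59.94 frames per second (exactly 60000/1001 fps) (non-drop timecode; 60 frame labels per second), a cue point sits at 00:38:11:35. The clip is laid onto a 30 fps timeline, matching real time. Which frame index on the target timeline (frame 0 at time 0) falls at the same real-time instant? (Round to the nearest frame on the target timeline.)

frame 68816

Source frame index: (0×3600 + 38×60 + 11) × 60 + 35 = 137495.
Real time: 137495 / (60000/1001) = 27526499/12000 s.
Target frame: (27526499/12000) × (30) = 27526499/400 ≈ 68816.247 → 68816.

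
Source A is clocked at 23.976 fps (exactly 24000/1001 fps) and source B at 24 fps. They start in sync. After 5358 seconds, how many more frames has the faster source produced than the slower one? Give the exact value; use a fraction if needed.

128592/1001 frames

A emits 24000/1001 × 5358 = 128592000/1001 frames; B emits 24 × 5358 = 128592.
Difference = 128592/1001 frames (≈ 128.4635); B is ahead of A.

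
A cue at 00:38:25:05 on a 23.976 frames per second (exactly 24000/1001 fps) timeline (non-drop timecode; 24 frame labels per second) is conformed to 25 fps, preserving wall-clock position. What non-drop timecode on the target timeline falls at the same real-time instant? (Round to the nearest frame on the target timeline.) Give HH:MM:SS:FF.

Source frame index: (0×3600 + 38×60 + 25) × 24 + 5 = 55325.
Real time: 55325 / (24000/1001) = 2215213/960 s.
Target frame: (2215213/960) × (25) = 11076065/192 ≈ 57687.839 → 57688.
At 25 labels/s: frame 57688 → 00:38:27:13.

00:38:27:13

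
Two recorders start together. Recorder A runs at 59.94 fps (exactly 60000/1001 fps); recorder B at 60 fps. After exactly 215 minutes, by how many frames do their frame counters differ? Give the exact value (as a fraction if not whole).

215 min = 12900 s.
A emits 60000/1001 × 12900 = 774000000/1001 frames; B emits 60 × 12900 = 774000.
Difference = 774000/1001 frames (≈ 773.2268); B is ahead of A.

774000/1001 frames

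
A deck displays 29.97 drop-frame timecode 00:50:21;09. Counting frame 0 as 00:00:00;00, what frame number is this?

As if non-drop at 30 labels/s: (0 × 3600 + 50 × 60 + 21) × 30 + 9 = 90639.
Minute boundaries passed: 50; those not divisible by 10: 50 − 5 = 45; dropped labels = 2 × 45 = 90.
Actual frame index = 90639 − 90 = 90549.

90549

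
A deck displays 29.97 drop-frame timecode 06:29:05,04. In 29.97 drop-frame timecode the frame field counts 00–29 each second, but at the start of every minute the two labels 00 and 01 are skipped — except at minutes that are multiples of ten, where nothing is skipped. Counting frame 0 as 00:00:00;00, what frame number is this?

699652

Complete 10-minute blocks: 38, each 17982 frames → 683316.
Remaining 9 whole minutes in the current block: 1800 + 8 × 1798 = 16184 frames.
Within the current minute: 5 × 30 + 4 − 2 = 152 (labels ;00/;01 skipped at this minute). Total = 683316 + 16184 + 152 = 699652.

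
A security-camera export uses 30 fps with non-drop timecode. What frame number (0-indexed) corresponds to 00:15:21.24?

Total seconds to the label: (0 × 3600 + 15 × 60 + 21) = 921.
Frame index = 921 × 30 + 24 = 27654.

27654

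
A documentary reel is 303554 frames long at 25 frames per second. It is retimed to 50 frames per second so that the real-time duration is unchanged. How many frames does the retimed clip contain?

607108 frames

Frames at target rate = 303554 × (50) / (25) = 607108.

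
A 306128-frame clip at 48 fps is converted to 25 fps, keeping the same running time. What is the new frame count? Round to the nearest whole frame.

159442 frames

Frames at target rate = 306128 × (25) / (48) = 478325/3 ≈ 159441.667.
Nearest whole frame: 159442.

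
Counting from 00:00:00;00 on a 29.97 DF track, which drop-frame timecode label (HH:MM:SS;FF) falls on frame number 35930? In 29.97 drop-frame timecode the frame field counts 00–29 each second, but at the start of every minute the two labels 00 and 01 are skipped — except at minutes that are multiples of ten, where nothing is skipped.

Each 10-minute DF block holds 10 × 60 × 30 − 9 × 2 = 17982 frames. 35930 ÷ 17982 → 1 full block, remainder 17948.
Within the partial block the first minute is 1800 frames and each further minute 1798, so 9 further minute boundaries passed. Total skipped labels = 18 × 1 + 2 × 9 = 36.
Non-drop label index = 35930 + 36 = 35966; at 30 labels/s that is 00:19:58:26, i.e. DF 00:19:58;26.

00:19:58;26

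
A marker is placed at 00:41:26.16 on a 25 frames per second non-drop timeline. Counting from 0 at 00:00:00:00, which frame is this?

Total seconds to the label: (0 × 3600 + 41 × 60 + 26) = 2486.
Frame index = 2486 × 25 + 16 = 62166.

frame 62166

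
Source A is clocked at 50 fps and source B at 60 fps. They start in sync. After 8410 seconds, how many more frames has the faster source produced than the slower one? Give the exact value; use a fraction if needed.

A emits 50 × 8410 = 420500 frames; B emits 60 × 8410 = 504600.
Difference = 84100 frames; B is ahead of A.

84100 frames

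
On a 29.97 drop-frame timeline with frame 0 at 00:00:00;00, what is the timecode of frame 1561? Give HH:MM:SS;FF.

00:00:52;01

Ten DF minutes hold 17982 frames, so frame 1561 lies in block 0 (frames 0–17981) with 1561 frames into that block.
The block's first minute is 1800 frames and the rest 1798 each; 1561 frames reaches minute 0, so 0 × 18 + 0 × 2 = 0 labels have been skipped so far.
Adding those back, label number 1561 + 0 = 1561 at 30 labels/s is 52 s + 1 f = 0 h 0 min 52 s frame 1, i.e. 00:00:52;01.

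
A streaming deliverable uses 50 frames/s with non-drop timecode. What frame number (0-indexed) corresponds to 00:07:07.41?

Total seconds to the label: (0 × 3600 + 7 × 60 + 7) = 427.
Frame index = 427 × 50 + 41 = 21391.

frame 21391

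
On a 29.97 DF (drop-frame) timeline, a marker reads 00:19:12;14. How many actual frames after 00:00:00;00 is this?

34538

Complete 10-minute blocks: 1, each 17982 frames → 17982.
Remaining 9 whole minutes in the current block: 1800 + 8 × 1798 = 16184 frames.
Within the current minute: 12 × 30 + 14 − 2 = 372 (labels ;00/;01 skipped at this minute). Total = 17982 + 16184 + 372 = 34538.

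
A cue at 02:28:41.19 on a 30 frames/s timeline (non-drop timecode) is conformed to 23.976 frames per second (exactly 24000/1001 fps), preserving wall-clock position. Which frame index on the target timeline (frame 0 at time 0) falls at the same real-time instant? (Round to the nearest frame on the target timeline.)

frame 213905

Source frame index: (2×3600 + 28×60 + 41) × 30 + 19 = 267649.
Real time: 267649 / (30) = 267649/30 s.
Target frame: (267649/30) × (24000/1001) = 214119200/1001 ≈ 213905.295 → 213905.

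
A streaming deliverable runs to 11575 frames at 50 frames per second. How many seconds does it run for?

Running time = 11575 / (50) = 231.5 s.

231.5 seconds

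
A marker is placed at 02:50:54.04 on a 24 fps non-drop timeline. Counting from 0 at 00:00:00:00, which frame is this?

246100

Total seconds to the label: (2 × 3600 + 50 × 60 + 54) = 10254.
Frame index = 10254 × 24 + 4 = 246100.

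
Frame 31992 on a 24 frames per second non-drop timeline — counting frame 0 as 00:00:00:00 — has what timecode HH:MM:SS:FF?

00:22:13:00

31992 ÷ 24 = 1333 full seconds, remainder 0 frames.
1333 s = 0 h 22 min 13 s.
Timecode: 00:22:13:00.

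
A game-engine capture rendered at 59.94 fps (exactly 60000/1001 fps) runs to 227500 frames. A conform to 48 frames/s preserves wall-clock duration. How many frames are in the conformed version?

Target frames = source frames × (target rate / source rate) = 227500 × (48)/(60000/1001) = 227500 × 1001/1250 = 182182.

182182 frames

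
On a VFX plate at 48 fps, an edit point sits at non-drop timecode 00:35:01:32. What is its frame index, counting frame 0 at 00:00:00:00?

100880

Total seconds to the label: (0 × 3600 + 35 × 60 + 1) = 2101.
Frame index = 2101 × 48 + 32 = 100880.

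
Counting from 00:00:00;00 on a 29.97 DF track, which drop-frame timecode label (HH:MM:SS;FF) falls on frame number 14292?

00:07:56;26

Each 10-minute DF block holds 10 × 60 × 30 − 9 × 2 = 17982 frames. 14292 ÷ 17982 → 0 full blocks, remainder 14292.
Within the partial block the first minute is 1800 frames and each further minute 1798, so 7 further minute boundaries passed. Total skipped labels = 18 × 0 + 2 × 7 = 14.
Non-drop label index = 14292 + 14 = 14306; at 30 labels/s that is 00:07:56:26, i.e. DF 00:07:56;26.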